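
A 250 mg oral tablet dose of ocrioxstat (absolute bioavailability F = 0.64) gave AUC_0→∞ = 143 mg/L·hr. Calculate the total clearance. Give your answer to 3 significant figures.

CL = F × Dose / AUC_0→∞
   = 0.64 × 250 / 143 = 1.11888 L/hr

CL = 1.12 L/hr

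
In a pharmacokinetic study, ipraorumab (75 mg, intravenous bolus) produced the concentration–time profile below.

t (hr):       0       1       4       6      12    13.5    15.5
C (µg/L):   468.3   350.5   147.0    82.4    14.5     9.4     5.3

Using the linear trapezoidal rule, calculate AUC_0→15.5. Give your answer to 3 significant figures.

Trapezoidal AUC_0→15.5:
  [0→1]: (468.3+350.5)/2 × 1 = 409.4
  [1→4]: (350.5+147.0)/2 × 3 = 746.25
  [4→6]: (147.0+82.4)/2 × 2 = 229.4
  [6→12]: (82.4+14.5)/2 × 6 = 290.7
  [12→13.5]: (14.5+9.4)/2 × 1.5 = 17.925
  [13.5→15.5]: (9.4+5.3)/2 × 2 = 14.7
  Sum = 1708.375 µg/L·hr

AUC = 1710 µg/L·hr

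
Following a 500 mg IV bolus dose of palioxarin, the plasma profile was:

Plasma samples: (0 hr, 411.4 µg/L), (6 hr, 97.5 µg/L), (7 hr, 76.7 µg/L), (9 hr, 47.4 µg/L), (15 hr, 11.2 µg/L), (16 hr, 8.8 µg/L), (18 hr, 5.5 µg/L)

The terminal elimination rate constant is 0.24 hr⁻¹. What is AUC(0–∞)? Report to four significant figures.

Trapezoidal AUC_0→18:
  [0→6]: (411.4+97.5)/2 × 6 = 1526.7
  [6→7]: (97.5+76.7)/2 × 1 = 87.1
  [7→9]: (76.7+47.4)/2 × 2 = 124.1
  [9→15]: (47.4+11.2)/2 × 6 = 175.8
  [15→16]: (11.2+8.8)/2 × 1 = 10.0
  [16→18]: (8.8+5.5)/2 × 2 = 14.3
  Sum = 1938.0 µg/L·hr
Extrapolated tail: C_last / k_e = 5.5 / 0.24 = 22.917
AUC_0→∞ = 1938.0 + 22.917 = 1960.917 µg/L·hr

AUC = 1961 µg/L·hr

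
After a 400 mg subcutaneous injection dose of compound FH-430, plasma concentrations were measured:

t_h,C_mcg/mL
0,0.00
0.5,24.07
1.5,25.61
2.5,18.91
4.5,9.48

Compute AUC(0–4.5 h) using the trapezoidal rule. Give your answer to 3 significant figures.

Trapezoidal AUC_0→4.5:
  [0→0.5]: (0.00+24.07)/2 × 0.5 = 6.0175
  [0.5→1.5]: (24.07+25.61)/2 × 1 = 24.84
  [1.5→2.5]: (25.61+18.91)/2 × 1 = 22.26
  [2.5→4.5]: (18.91+9.48)/2 × 2 = 28.39
  Sum = 81.5075 mcg/mL·h

AUC = 81.5 mcg/mL·h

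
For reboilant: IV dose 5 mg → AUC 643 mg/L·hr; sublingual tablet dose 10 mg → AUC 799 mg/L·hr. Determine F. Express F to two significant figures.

F = 0.62

F = (AUC_ev / D_ev) / (AUC_iv / D_iv)
  = (799/10) / (643/5)
  = 79.9 / 128.6 = 0.6213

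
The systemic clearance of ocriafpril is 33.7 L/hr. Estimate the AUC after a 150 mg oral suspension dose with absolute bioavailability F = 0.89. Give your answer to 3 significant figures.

AUC_0→∞ = F × Dose / CL
        = 0.89 × 150 / 33.7 = 3.96142 mg/L·hr

AUC = 3.96 mg/L·hr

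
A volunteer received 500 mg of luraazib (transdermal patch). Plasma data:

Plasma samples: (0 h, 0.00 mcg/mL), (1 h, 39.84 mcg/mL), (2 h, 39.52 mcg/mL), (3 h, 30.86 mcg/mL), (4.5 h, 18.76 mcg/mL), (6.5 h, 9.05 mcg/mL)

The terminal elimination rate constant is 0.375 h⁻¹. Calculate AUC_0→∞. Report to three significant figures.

Trapezoidal AUC_0→6.5:
  [0→1]: (0.00+39.84)/2 × 1 = 19.92
  [1→2]: (39.84+39.52)/2 × 1 = 39.68
  [2→3]: (39.52+30.86)/2 × 1 = 35.19
  [3→4.5]: (30.86+18.76)/2 × 1.5 = 37.215
  [4.5→6.5]: (18.76+9.05)/2 × 2 = 27.81
  Sum = 159.815 mcg/mL·h
Extrapolated tail: C_last / k_e = 9.05 / 0.375 = 24.133
AUC_0→∞ = 159.815 + 24.133 = 183.948 mcg/mL·h

AUC = 184 mcg/mL·h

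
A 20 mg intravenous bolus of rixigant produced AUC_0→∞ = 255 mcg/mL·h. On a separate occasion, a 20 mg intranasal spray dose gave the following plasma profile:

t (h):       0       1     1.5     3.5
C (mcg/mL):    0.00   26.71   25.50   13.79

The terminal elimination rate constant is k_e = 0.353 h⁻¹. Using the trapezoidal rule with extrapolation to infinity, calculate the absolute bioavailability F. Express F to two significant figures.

Trapezoidal AUC_0→3.5 (intranasal spray):
  [0→1]: (0.00+26.71)/2 × 1 = 13.355
  [1→1.5]: (26.71+25.50)/2 × 0.5 = 13.0525
  [1.5→3.5]: (25.50+13.79)/2 × 2 = 39.29
  Sum = 65.6975 mcg/mL·h
Tail: C_last/k_e = 13.79/0.353 = 39.065
AUC_0→∞ (intranasal spray) = 65.6975 + 39.065 = 104.7625 mcg/mL·h
F = (AUC_ev/D_ev)/(AUC_iv/D_iv) = (104.7625/20)/(255/20) = 5.238125/12.75 = 0.4108

F = 0.41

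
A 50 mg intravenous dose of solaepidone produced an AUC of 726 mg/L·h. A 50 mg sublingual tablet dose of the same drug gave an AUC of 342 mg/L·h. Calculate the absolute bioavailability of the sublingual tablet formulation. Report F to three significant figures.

F = 0.471

F = (AUC_ev / D_ev) / (AUC_iv / D_iv)
  = (342/50) / (726/50)
  = 6.84 / 14.52 = 0.4711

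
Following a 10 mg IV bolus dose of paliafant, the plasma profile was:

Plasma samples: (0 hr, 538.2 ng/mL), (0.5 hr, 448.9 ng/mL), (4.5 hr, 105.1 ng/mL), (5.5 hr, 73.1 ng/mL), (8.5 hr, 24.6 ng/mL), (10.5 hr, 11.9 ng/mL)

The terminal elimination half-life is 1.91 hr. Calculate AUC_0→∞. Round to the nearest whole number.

Trapezoidal AUC_0→10.5:
  [0→0.5]: (538.2+448.9)/2 × 0.5 = 246.775
  [0.5→4.5]: (448.9+105.1)/2 × 4 = 1108.0
  [4.5→5.5]: (105.1+73.1)/2 × 1 = 89.1
  [5.5→8.5]: (73.1+24.6)/2 × 3 = 146.55
  [8.5→10.5]: (24.6+11.9)/2 × 2 = 36.5
  Sum = 1626.925 ng/mL·hr
k_e = ln2 / t½ = 0.693147 / 1.91 = 0.3629 hr^-1
Extrapolated tail: C_last / k_e = 11.9 / 0.3629 = 32.791
AUC_0→∞ = 1626.925 + 32.791 = 1659.716 ng/mL·hr

AUC = 1660 ng/mL·hr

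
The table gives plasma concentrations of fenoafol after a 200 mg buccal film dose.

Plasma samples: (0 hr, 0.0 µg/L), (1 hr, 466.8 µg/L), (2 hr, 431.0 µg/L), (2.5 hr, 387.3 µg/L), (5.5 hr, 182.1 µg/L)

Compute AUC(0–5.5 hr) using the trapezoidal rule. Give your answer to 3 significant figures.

AUC = 1740 µg/L·hr

Trapezoidal AUC_0→5.5:
  [0→1]: (0.0+466.8)/2 × 1 = 233.4
  [1→2]: (466.8+431.0)/2 × 1 = 448.9
  [2→2.5]: (431.0+387.3)/2 × 0.5 = 204.575
  [2.5→5.5]: (387.3+182.1)/2 × 3 = 854.1
  Sum = 1740.975 µg/L·hr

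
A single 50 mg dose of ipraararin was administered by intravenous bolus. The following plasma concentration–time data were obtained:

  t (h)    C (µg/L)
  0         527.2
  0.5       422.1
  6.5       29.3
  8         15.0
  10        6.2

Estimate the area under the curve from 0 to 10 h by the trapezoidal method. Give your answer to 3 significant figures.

Trapezoidal AUC_0→10:
  [0→0.5]: (527.2+422.1)/2 × 0.5 = 237.325
  [0.5→6.5]: (422.1+29.3)/2 × 6 = 1354.2
  [6.5→8]: (29.3+15.0)/2 × 1.5 = 33.225
  [8→10]: (15.0+6.2)/2 × 2 = 21.2
  Sum = 1645.95 µg/L·h

AUC = 1650 µg/L·h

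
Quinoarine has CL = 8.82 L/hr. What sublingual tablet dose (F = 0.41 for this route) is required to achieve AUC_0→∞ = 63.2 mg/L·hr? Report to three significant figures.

Dose = CL × AUC_0→∞ / F
     = 8.82 × 63.2 / 0.41 = 1359.57 mg

Dose = 1360 mg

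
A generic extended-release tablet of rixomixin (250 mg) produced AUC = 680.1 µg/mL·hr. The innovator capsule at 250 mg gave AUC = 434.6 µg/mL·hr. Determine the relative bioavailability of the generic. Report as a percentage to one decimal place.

F_rel = 156.5%

F_rel = (AUC_test/D_test) / (AUC_ref/D_ref)
      = (680.1/250) / (434.6/250)
      = 2.7204 / 1.7384 = 1.5649 = 156.49%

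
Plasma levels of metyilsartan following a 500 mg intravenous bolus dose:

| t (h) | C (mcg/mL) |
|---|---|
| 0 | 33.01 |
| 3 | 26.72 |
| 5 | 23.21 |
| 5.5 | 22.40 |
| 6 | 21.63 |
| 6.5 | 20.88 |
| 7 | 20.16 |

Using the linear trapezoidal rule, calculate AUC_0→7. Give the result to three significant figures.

AUC = 183 mcg/mL·h

Trapezoidal AUC_0→7:
  [0→3]: (33.01+26.72)/2 × 3 = 89.595
  [3→5]: (26.72+23.21)/2 × 2 = 49.93
  [5→5.5]: (23.21+22.40)/2 × 0.5 = 11.4025
  [5.5→6]: (22.40+21.63)/2 × 0.5 = 11.0075
  [6→6.5]: (21.63+20.88)/2 × 0.5 = 10.6275
  [6.5→7]: (20.88+20.16)/2 × 0.5 = 10.26
  Sum = 182.8225 mcg/mL·h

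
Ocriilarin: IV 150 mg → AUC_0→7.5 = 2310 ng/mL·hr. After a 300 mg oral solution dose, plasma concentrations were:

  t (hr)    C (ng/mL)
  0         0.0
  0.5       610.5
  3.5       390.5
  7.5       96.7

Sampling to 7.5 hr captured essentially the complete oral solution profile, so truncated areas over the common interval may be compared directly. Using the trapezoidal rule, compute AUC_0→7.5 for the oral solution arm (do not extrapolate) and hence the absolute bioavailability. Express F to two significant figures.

Trapezoidal AUC_0→7.5 (oral solution):
  [0→0.5]: (0.0+610.5)/2 × 0.5 = 152.625
  [0.5→3.5]: (610.5+390.5)/2 × 3 = 1501.5
  [3.5→7.5]: (390.5+96.7)/2 × 4 = 974.4
  Sum = 2628.525 ng/mL·hr
F = (AUC_ev/D_ev)/(AUC_iv/D_iv) = (2628.525/300)/(2310/150) = 8.76175/15.4 = 0.5689

F = 0.57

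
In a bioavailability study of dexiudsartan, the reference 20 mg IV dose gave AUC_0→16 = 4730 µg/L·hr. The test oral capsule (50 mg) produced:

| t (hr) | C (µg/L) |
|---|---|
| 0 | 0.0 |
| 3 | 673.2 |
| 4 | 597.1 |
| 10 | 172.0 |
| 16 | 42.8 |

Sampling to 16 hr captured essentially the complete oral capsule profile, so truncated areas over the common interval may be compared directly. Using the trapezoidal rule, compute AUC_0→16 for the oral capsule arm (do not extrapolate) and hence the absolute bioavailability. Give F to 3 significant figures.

Trapezoidal AUC_0→16 (oral capsule):
  [0→3]: (0.0+673.2)/2 × 3 = 1009.8
  [3→4]: (673.2+597.1)/2 × 1 = 635.15
  [4→10]: (597.1+172.0)/2 × 6 = 2307.3
  [10→16]: (172.0+42.8)/2 × 6 = 644.4
  Sum = 4596.65 µg/L·hr
F = (AUC_ev/D_ev)/(AUC_iv/D_iv) = (4596.65/50)/(4730/20) = 91.933/236.5 = 0.3887

F = 0.389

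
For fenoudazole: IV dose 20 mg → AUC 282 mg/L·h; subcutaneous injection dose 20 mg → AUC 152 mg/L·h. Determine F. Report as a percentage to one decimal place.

F = 53.9%

F = (AUC_ev / D_ev) / (AUC_iv / D_iv)
  = (152/20) / (282/20)
  = 7.6 / 14.1 = 0.5390
  = 53.90%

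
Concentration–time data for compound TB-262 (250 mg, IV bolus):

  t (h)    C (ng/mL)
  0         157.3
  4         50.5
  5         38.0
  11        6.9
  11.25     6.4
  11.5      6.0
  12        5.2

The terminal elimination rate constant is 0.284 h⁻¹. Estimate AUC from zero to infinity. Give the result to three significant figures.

Trapezoidal AUC_0→12:
  [0→4]: (157.3+50.5)/2 × 4 = 415.6
  [4→5]: (50.5+38.0)/2 × 1 = 44.25
  [5→11]: (38.0+6.9)/2 × 6 = 134.7
  [11→11.25]: (6.9+6.4)/2 × 0.25 = 1.6625
  [11.25→11.5]: (6.4+6.0)/2 × 0.25 = 1.55
  [11.5→12]: (6.0+5.2)/2 × 0.5 = 2.8
  Sum = 600.5625 ng/mL·h
Extrapolated tail: C_last / k_e = 5.2 / 0.284 = 18.310
AUC_0→∞ = 600.5625 + 18.310 = 618.8725 ng/mL·h

AUC = 619 ng/mL·h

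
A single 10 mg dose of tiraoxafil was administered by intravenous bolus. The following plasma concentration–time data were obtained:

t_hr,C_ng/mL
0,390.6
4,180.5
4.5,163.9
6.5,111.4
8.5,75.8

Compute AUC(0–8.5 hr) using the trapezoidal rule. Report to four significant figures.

Trapezoidal AUC_0→8.5:
  [0→4]: (390.6+180.5)/2 × 4 = 1142.2
  [4→4.5]: (180.5+163.9)/2 × 0.5 = 86.1
  [4.5→6.5]: (163.9+111.4)/2 × 2 = 275.3
  [6.5→8.5]: (111.4+75.8)/2 × 2 = 187.2
  Sum = 1690.8 ng/mL·hr

AUC = 1691 ng/mL·hr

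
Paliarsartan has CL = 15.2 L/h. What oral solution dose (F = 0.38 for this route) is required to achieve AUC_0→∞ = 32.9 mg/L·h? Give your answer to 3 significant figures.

Dose = 1320 mg

Dose = CL × AUC_0→∞ / F
     = 15.2 × 32.9 / 0.38 = 1316 mg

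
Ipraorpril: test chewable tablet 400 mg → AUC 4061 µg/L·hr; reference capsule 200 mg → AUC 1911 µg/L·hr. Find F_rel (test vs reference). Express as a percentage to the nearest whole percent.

F_rel = (AUC_test/D_test) / (AUC_ref/D_ref)
      = (4061/400) / (1911/200)
      = 10.1525 / 9.555 = 1.0625 = 106.25%

F_rel = 106%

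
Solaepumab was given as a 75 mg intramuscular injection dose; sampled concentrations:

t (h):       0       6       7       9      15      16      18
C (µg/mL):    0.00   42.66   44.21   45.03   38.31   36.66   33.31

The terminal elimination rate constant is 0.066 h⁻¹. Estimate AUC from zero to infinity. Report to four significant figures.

AUC = 1123 µg/mL·h

Trapezoidal AUC_0→18:
  [0→6]: (0.00+42.66)/2 × 6 = 127.98
  [6→7]: (42.66+44.21)/2 × 1 = 43.435
  [7→9]: (44.21+45.03)/2 × 2 = 89.24
  [9→15]: (45.03+38.31)/2 × 6 = 250.02
  [15→16]: (38.31+36.66)/2 × 1 = 37.485
  [16→18]: (36.66+33.31)/2 × 2 = 69.97
  Sum = 618.13 µg/mL·h
Extrapolated tail: C_last / k_e = 33.31 / 0.066 = 504.697
AUC_0→∞ = 618.13 + 504.697 = 1122.827 µg/mL·h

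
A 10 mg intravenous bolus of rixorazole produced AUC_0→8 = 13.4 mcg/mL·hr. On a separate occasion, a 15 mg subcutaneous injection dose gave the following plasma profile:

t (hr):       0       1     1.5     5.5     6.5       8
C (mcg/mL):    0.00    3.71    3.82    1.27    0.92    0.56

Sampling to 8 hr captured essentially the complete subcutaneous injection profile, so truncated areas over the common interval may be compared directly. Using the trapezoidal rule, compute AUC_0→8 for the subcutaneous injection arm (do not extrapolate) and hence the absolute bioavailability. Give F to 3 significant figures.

F = 0.802

Trapezoidal AUC_0→8 (subcutaneous injection):
  [0→1]: (0.00+3.71)/2 × 1 = 1.855
  [1→1.5]: (3.71+3.82)/2 × 0.5 = 1.8825
  [1.5→5.5]: (3.82+1.27)/2 × 4 = 10.18
  [5.5→6.5]: (1.27+0.92)/2 × 1 = 1.095
  [6.5→8]: (0.92+0.56)/2 × 1.5 = 1.11
  Sum = 16.1225 mcg/mL·hr
F = (AUC_ev/D_ev)/(AUC_iv/D_iv) = (16.1225/15)/(13.4/10) = 1.07483/1.34 = 0.8021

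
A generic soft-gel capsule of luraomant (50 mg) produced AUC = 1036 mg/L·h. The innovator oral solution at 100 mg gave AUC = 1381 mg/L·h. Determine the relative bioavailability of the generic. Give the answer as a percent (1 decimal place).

F_rel = (AUC_test/D_test) / (AUC_ref/D_ref)
      = (1036/50) / (1381/100)
      = 20.72 / 13.81 = 1.5004 = 150.04%

F_rel = 150.0%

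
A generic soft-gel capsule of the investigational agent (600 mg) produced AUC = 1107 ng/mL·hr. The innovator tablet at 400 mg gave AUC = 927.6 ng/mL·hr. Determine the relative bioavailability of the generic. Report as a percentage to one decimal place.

F_rel = 79.6%

F_rel = (AUC_test/D_test) / (AUC_ref/D_ref)
      = (1107/600) / (927.6/400)
      = 1.845 / 2.319 = 0.7956 = 79.56%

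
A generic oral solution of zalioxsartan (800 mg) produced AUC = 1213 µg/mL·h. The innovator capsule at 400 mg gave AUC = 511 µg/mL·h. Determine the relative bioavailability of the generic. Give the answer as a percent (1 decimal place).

F_rel = (AUC_test/D_test) / (AUC_ref/D_ref)
      = (1213/800) / (511/400)
      = 1.51625 / 1.2775 = 1.1869 = 118.69%

F_rel = 118.7%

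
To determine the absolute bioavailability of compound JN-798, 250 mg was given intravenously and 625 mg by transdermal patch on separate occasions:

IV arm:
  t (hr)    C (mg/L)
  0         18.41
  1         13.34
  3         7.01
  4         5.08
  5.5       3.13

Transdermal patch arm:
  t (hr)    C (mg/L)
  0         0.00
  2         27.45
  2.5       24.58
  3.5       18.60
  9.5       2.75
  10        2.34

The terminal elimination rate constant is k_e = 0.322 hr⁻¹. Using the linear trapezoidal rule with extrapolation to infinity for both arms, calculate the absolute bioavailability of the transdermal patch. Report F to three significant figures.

F = 0.926

Trapezoidal AUC_0→5.5 (IV):
  [0→1]: (18.41+13.34)/2 × 1 = 15.875
  [1→3]: (13.34+7.01)/2 × 2 = 20.35
  [3→4]: (7.01+5.08)/2 × 1 = 6.045
  [4→5.5]: (5.08+3.13)/2 × 1.5 = 6.1575
  Sum = 48.4275 mg/L·hr
IV tail: 3.13/0.322 = 9.720; AUC_iv,0→∞ = 48.4275 + 9.720 = 58.1475 mg/L·hr
Trapezoidal AUC_0→10 (transdermal patch):
  [0→2]: (0.00+27.45)/2 × 2 = 27.45
  [2→2.5]: (27.45+24.58)/2 × 0.5 = 13.0075
  [2.5→3.5]: (24.58+18.60)/2 × 1 = 21.59
  [3.5→9.5]: (18.60+2.75)/2 × 6 = 64.05
  [9.5→10]: (2.75+2.34)/2 × 0.5 = 1.2725
  Sum = 127.37 mg/L·hr
transdermal patch tail: 2.34/0.322 = 7.267; AUC_ev,0→∞ = 127.37 + 7.267 = 134.637 mg/L·hr
F = (AUC_ev/D_ev)/(AUC_iv/D_iv) = (134.637/625)/(58.1475/250) = 0.2154192/0.23259 = 0.9262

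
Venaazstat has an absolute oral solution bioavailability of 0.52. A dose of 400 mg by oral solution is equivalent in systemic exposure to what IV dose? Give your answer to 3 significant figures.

D_iv = 208 mg

Systemic exposure from an extravascular dose = F × D_ev, so the equivalent IV dose is F × D_ev.
D_iv = F × D_ev = 0.52 × 400 = 208 mg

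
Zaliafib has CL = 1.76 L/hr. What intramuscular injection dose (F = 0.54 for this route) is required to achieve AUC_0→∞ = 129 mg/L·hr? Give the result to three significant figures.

Dose = CL × AUC_0→∞ / F
     = 1.76 × 129 / 0.54 = 420.444 mg

Dose = 420 mg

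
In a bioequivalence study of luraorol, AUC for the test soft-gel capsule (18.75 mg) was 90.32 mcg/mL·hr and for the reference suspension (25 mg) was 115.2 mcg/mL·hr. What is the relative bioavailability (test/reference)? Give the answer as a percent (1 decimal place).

F_rel = (AUC_test/D_test) / (AUC_ref/D_ref)
      = (90.32/18.75) / (115.2/25)
      = 4.81707 / 4.608 = 1.0454 = 104.54%

F_rel = 104.5%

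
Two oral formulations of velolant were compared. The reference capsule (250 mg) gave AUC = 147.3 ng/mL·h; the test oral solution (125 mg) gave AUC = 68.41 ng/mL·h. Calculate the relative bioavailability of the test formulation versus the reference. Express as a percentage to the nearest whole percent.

F_rel = (AUC_test/D_test) / (AUC_ref/D_ref)
      = (68.41/125) / (147.3/250)
      = 0.54728 / 0.5892 = 0.9289 = 92.89%

F_rel = 93%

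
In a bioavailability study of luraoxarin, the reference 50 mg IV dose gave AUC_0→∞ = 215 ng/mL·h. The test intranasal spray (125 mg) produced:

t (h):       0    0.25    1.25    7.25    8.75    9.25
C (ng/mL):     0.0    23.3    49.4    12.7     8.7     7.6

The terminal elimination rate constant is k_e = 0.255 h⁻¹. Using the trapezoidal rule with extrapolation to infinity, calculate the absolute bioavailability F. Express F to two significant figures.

F = 0.51

Trapezoidal AUC_0→9.25 (intranasal spray):
  [0→0.25]: (0.0+23.3)/2 × 0.25 = 2.9125
  [0.25→1.25]: (23.3+49.4)/2 × 1 = 36.35
  [1.25→7.25]: (49.4+12.7)/2 × 6 = 186.3
  [7.25→8.75]: (12.7+8.7)/2 × 1.5 = 16.05
  [8.75→9.25]: (8.7+7.6)/2 × 0.5 = 4.075
  Sum = 245.6875 ng/mL·h
Tail: C_last/k_e = 7.6/0.255 = 29.804
AUC_0→∞ (intranasal spray) = 245.6875 + 29.804 = 275.4915 ng/mL·h
F = (AUC_ev/D_ev)/(AUC_iv/D_iv) = (275.4915/125)/(215/50) = 2.203932/4.3 = 0.5125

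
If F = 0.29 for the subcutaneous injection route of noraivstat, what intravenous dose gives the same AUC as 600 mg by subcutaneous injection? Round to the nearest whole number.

D_iv = 174 mg

Systemic exposure from an extravascular dose = F × D_ev, so the equivalent IV dose is F × D_ev.
D_iv = F × D_ev = 0.29 × 600 = 174 mg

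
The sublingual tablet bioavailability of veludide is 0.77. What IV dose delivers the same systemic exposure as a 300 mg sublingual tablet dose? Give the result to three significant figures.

Systemic exposure from an extravascular dose = F × D_ev, so the equivalent IV dose is F × D_ev.
D_iv = F × D_ev = 0.77 × 300 = 231 mg

D_iv = 231 mg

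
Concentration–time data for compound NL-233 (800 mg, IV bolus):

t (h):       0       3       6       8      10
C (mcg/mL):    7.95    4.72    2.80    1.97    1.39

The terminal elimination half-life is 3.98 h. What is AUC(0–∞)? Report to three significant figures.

Trapezoidal AUC_0→10:
  [0→3]: (7.95+4.72)/2 × 3 = 19.005
  [3→6]: (4.72+2.80)/2 × 3 = 11.28
  [6→8]: (2.80+1.97)/2 × 2 = 4.77
  [8→10]: (1.97+1.39)/2 × 2 = 3.36
  Sum = 38.415 mcg/mL·h
k_e = ln2 / t½ = 0.693147 / 3.98 = 0.1742 h^-1
Extrapolated tail: C_last / k_e = 1.39 / 0.1742 = 7.979
AUC_0→∞ = 38.415 + 7.979 = 46.394 mcg/mL·h

AUC = 46.4 mcg/mL·h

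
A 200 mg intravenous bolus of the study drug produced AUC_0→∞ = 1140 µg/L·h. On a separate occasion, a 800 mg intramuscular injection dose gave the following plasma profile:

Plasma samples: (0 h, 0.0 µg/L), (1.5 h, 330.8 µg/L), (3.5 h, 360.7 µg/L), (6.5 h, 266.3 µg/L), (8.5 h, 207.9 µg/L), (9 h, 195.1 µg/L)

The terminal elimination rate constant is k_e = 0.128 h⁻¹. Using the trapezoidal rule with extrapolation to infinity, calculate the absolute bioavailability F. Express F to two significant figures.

Trapezoidal AUC_0→9 (intramuscular injection):
  [0→1.5]: (0.0+330.8)/2 × 1.5 = 248.1
  [1.5→3.5]: (330.8+360.7)/2 × 2 = 691.5
  [3.5→6.5]: (360.7+266.3)/2 × 3 = 940.5
  [6.5→8.5]: (266.3+207.9)/2 × 2 = 474.2
  [8.5→9]: (207.9+195.1)/2 × 0.5 = 100.75
  Sum = 2455.05 µg/L·h
Tail: C_last/k_e = 195.1/0.128 = 1524.219
AUC_0→∞ (intramuscular injection) = 2455.05 + 1524.219 = 3979.269 µg/L·h
F = (AUC_ev/D_ev)/(AUC_iv/D_iv) = (3979.269/800)/(1140/200) = 4.97409/5.7 = 0.8726

F = 0.87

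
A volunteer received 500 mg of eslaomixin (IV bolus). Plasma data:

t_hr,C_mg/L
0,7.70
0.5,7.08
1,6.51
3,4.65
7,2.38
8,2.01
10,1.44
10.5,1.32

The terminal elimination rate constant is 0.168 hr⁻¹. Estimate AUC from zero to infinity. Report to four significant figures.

Trapezoidal AUC_0→10.5:
  [0→0.5]: (7.70+7.08)/2 × 0.5 = 3.695
  [0.5→1]: (7.08+6.51)/2 × 0.5 = 3.3975
  [1→3]: (6.51+4.65)/2 × 2 = 11.16
  [3→7]: (4.65+2.38)/2 × 4 = 14.06
  [7→8]: (2.38+2.01)/2 × 1 = 2.195
  [8→10]: (2.01+1.44)/2 × 2 = 3.45
  [10→10.5]: (1.44+1.32)/2 × 0.5 = 0.69
  Sum = 38.6475 mg/L·hr
Extrapolated tail: C_last / k_e = 1.32 / 0.168 = 7.857
AUC_0→∞ = 38.6475 + 7.857 = 46.5045 mg/L·hr

AUC = 46.50 mg/L·hr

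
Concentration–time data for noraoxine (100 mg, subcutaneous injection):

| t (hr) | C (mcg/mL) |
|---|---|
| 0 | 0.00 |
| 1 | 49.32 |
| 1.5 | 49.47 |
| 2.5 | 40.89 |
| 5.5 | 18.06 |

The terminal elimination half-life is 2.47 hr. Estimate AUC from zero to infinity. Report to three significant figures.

Trapezoidal AUC_0→5.5:
  [0→1]: (0.00+49.32)/2 × 1 = 24.66
  [1→1.5]: (49.32+49.47)/2 × 0.5 = 24.6975
  [1.5→2.5]: (49.47+40.89)/2 × 1 = 45.18
  [2.5→5.5]: (40.89+18.06)/2 × 3 = 88.425
  Sum = 182.9625 mcg/mL·hr
k_e = ln2 / t½ = 0.693147 / 2.47 = 0.2806 hr^-1
Extrapolated tail: C_last / k_e = 18.06 / 0.2806 = 64.362
AUC_0→∞ = 182.9625 + 64.362 = 247.3245 mcg/mL·hr

AUC = 247 mcg/mL·hr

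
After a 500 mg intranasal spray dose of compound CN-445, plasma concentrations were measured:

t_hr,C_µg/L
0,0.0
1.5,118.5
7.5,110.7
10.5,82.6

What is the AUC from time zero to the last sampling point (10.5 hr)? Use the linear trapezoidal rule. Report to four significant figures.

AUC = 1066 µg/L·hr

Trapezoidal AUC_0→10.5:
  [0→1.5]: (0.0+118.5)/2 × 1.5 = 88.875
  [1.5→7.5]: (118.5+110.7)/2 × 6 = 687.6
  [7.5→10.5]: (110.7+82.6)/2 × 3 = 289.95
  Sum = 1066.425 µg/L·hr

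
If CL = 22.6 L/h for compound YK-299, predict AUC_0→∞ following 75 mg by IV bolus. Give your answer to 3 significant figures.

AUC = 3.32 mg/L·h

AUC_0→∞ = Dose_iv / CL
        = 75 / 22.6 = 3.31858 mg/L·h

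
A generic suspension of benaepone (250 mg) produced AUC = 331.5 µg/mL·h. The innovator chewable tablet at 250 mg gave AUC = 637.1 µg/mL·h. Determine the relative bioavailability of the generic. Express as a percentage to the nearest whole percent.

F_rel = (AUC_test/D_test) / (AUC_ref/D_ref)
      = (331.5/250) / (637.1/250)
      = 1.326 / 2.5484 = 0.5203 = 52.03%

F_rel = 52%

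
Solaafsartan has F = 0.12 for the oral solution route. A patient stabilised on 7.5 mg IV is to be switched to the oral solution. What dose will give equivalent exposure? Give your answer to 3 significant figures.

For equal systemic exposure: F × D_ev = D_iv
D_ev = D_iv / F = 7.5 / 0.12 = 62.5 mg

D_oral = 62.5 mg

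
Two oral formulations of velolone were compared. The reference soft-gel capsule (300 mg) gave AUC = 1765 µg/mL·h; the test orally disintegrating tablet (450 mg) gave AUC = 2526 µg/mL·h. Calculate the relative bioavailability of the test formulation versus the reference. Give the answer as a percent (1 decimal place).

F_rel = (AUC_test/D_test) / (AUC_ref/D_ref)
      = (2526/450) / (1765/300)
      = 5.61333 / 5.88333 = 0.9541 = 95.41%

F_rel = 95.4%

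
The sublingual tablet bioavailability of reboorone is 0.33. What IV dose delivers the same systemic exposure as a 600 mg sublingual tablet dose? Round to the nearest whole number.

Systemic exposure from an extravascular dose = F × D_ev, so the equivalent IV dose is F × D_ev.
D_iv = F × D_ev = 0.33 × 600 = 198 mg

D_iv = 198 mg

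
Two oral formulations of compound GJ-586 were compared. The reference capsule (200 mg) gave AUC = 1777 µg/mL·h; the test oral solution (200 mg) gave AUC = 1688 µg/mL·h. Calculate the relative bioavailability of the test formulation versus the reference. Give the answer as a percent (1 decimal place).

F_rel = (AUC_test/D_test) / (AUC_ref/D_ref)
      = (1688/200) / (1777/200)
      = 8.44 / 8.885 = 0.9499 = 94.99%

F_rel = 95.0%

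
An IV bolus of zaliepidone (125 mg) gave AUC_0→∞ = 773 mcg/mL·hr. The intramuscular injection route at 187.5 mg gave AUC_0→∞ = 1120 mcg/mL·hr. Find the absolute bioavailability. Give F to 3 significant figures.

F = 0.966

F = (AUC_ev / D_ev) / (AUC_iv / D_iv)
  = (1120/187.5) / (773/125)
  = 5.97333 / 6.184 = 0.9659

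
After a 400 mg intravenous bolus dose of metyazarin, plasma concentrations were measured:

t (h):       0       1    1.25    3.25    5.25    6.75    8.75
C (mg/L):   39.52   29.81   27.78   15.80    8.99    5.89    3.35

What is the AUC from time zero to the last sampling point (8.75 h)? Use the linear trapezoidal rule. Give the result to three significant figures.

AUC = 131 mg/L·h

Trapezoidal AUC_0→8.75:
  [0→1]: (39.52+29.81)/2 × 1 = 34.665
  [1→1.25]: (29.81+27.78)/2 × 0.25 = 7.19875
  [1.25→3.25]: (27.78+15.80)/2 × 2 = 43.58
  [3.25→5.25]: (15.80+8.99)/2 × 2 = 24.79
  [5.25→6.75]: (8.99+5.89)/2 × 1.5 = 11.16
  [6.75→8.75]: (5.89+3.35)/2 × 2 = 9.24
  Sum = 130.63375 mg/L·h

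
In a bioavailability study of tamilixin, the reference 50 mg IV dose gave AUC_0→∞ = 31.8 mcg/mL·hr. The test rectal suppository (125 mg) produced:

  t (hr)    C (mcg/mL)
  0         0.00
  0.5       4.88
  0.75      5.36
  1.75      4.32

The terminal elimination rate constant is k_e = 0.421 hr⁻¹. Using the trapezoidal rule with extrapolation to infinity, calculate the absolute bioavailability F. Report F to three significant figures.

Trapezoidal AUC_0→1.75 (rectal suppository):
  [0→0.5]: (0.00+4.88)/2 × 0.5 = 1.22
  [0.5→0.75]: (4.88+5.36)/2 × 0.25 = 1.28
  [0.75→1.75]: (5.36+4.32)/2 × 1 = 4.84
  Sum = 7.34 mcg/mL·hr
Tail: C_last/k_e = 4.32/0.421 = 10.261
AUC_0→∞ (rectal suppository) = 7.34 + 10.261 = 17.601 mcg/mL·hr
F = (AUC_ev/D_ev)/(AUC_iv/D_iv) = (17.601/125)/(31.8/50) = 0.140808/0.636 = 0.2214

F = 0.221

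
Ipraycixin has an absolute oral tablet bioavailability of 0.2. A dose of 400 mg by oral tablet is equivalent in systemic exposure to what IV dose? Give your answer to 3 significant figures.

Systemic exposure from an extravascular dose = F × D_ev, so the equivalent IV dose is F × D_ev.
D_iv = F × D_ev = 0.2 × 400 = 80 mg

D_iv = 80.0 mg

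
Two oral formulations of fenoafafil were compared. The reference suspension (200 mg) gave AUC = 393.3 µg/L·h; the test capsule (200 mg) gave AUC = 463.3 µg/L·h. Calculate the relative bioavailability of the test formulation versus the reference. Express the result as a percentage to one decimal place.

F_rel = 117.8%

F_rel = (AUC_test/D_test) / (AUC_ref/D_ref)
      = (463.3/200) / (393.3/200)
      = 2.3165 / 1.9665 = 1.1780 = 117.80%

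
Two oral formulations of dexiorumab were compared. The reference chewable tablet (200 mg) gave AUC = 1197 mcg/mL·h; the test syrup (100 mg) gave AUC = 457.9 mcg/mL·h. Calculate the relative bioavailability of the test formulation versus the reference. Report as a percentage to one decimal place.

F_rel = 76.5%

F_rel = (AUC_test/D_test) / (AUC_ref/D_ref)
      = (457.9/100) / (1197/200)
      = 4.579 / 5.985 = 0.7651 = 76.51%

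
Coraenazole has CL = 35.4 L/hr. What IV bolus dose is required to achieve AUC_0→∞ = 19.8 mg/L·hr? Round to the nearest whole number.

Dose = 701 mg

Dose_iv = CL × AUC_0→∞
     = 35.4 × 19.8 = 700.92 mg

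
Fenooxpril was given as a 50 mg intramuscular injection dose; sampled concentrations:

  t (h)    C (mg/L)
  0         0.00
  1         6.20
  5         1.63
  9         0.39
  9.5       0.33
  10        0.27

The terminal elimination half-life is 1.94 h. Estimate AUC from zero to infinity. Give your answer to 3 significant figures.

AUC = 23.9 mg/L·h

Trapezoidal AUC_0→10:
  [0→1]: (0.00+6.20)/2 × 1 = 3.1
  [1→5]: (6.20+1.63)/2 × 4 = 15.66
  [5→9]: (1.63+0.39)/2 × 4 = 4.04
  [9→9.5]: (0.39+0.33)/2 × 0.5 = 0.18
  [9.5→10]: (0.33+0.27)/2 × 0.5 = 0.15
  Sum = 23.13 mg/L·h
k_e = ln2 / t½ = 0.693147 / 1.94 = 0.3573 h^-1
Extrapolated tail: C_last / k_e = 0.27 / 0.3573 = 0.756
AUC_0→∞ = 23.13 + 0.756 = 23.886 mg/L·h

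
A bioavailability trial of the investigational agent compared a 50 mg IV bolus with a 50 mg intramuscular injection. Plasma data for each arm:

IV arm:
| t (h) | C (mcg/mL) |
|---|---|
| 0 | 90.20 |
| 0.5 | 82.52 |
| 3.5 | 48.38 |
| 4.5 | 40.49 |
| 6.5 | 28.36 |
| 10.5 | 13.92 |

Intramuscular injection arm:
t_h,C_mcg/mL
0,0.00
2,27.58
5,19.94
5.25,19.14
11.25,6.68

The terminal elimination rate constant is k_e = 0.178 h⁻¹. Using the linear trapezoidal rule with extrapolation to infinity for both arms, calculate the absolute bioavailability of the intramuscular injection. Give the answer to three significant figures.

Trapezoidal AUC_0→10.5 (IV):
  [0→0.5]: (90.20+82.52)/2 × 0.5 = 43.18
  [0.5→3.5]: (82.52+48.38)/2 × 3 = 196.35
  [3.5→4.5]: (48.38+40.49)/2 × 1 = 44.435
  [4.5→6.5]: (40.49+28.36)/2 × 2 = 68.85
  [6.5→10.5]: (28.36+13.92)/2 × 4 = 84.56
  Sum = 437.375 mcg/mL·h
IV tail: 13.92/0.178 = 78.202; AUC_iv,0→∞ = 437.375 + 78.202 = 515.577 mcg/mL·h
Trapezoidal AUC_0→11.25 (intramuscular injection):
  [0→2]: (0.00+27.58)/2 × 2 = 27.58
  [2→5]: (27.58+19.94)/2 × 3 = 71.28
  [5→5.25]: (19.94+19.14)/2 × 0.25 = 4.885
  [5.25→11.25]: (19.14+6.68)/2 × 6 = 77.46
  Sum = 181.205 mcg/mL·h
intramuscular injection tail: 6.68/0.178 = 37.528; AUC_ev,0→∞ = 181.205 + 37.528 = 218.733 mcg/mL·h
F = (AUC_ev/D_ev)/(AUC_iv/D_iv) = (218.733/50)/(515.577/50) = 4.37466/10.31154 = 0.4242

F = 0.424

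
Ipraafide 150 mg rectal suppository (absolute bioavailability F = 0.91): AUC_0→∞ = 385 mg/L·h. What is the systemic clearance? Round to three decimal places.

CL = F × Dose / AUC_0→∞
   = 0.91 × 150 / 385 = 0.354545 L/h

CL = 0.355 L/h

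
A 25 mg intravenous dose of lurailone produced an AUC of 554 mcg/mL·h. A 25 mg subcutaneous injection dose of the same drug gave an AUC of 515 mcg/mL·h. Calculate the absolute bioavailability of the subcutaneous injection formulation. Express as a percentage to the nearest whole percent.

F = (AUC_ev / D_ev) / (AUC_iv / D_iv)
  = (515/25) / (554/25)
  = 20.6 / 22.16 = 0.9296
  = 92.96%

F = 93%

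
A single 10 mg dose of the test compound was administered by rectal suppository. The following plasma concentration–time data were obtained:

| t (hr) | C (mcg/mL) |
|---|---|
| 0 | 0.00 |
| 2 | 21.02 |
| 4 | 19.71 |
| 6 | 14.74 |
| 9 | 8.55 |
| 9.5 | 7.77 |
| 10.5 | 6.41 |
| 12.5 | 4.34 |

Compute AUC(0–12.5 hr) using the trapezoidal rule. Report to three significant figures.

Trapezoidal AUC_0→12.5:
  [0→2]: (0.00+21.02)/2 × 2 = 21.02
  [2→4]: (21.02+19.71)/2 × 2 = 40.73
  [4→6]: (19.71+14.74)/2 × 2 = 34.45
  [6→9]: (14.74+8.55)/2 × 3 = 34.935
  [9→9.5]: (8.55+7.77)/2 × 0.5 = 4.08
  [9.5→10.5]: (7.77+6.41)/2 × 1 = 7.09
  [10.5→12.5]: (6.41+4.34)/2 × 2 = 10.75
  Sum = 153.055 mcg/mL·hr

AUC = 153 mcg/mL·hr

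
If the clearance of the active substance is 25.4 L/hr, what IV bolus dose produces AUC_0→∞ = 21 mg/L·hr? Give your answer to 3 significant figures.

Dose = 533 mg

Dose_iv = CL × AUC_0→∞
     = 25.4 × 21 = 533.4 mg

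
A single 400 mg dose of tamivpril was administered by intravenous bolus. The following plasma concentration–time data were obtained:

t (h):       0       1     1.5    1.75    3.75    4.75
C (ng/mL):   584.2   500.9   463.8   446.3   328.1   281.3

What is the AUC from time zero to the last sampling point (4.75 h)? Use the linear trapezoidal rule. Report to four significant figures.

Trapezoidal AUC_0→4.75:
  [0→1]: (584.2+500.9)/2 × 1 = 542.55
  [1→1.5]: (500.9+463.8)/2 × 0.5 = 241.175
  [1.5→1.75]: (463.8+446.3)/2 × 0.25 = 113.7625
  [1.75→3.75]: (446.3+328.1)/2 × 2 = 774.4
  [3.75→4.75]: (328.1+281.3)/2 × 1 = 304.7
  Sum = 1976.5875 ng/mL·h

AUC = 1977 ng/mL·h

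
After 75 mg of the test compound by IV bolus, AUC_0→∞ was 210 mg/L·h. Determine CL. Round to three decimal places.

CL = 0.357 L/h

CL = Dose_iv / AUC_0→∞
   = 75 / 210 = 0.357143 L/h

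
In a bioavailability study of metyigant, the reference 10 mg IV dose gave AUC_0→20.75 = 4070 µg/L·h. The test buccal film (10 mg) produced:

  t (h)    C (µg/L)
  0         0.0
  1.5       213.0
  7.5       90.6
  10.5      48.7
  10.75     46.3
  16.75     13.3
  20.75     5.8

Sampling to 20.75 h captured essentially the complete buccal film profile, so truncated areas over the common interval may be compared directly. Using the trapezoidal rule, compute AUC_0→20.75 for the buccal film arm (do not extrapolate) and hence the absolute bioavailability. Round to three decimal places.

F = 0.371

Trapezoidal AUC_0→20.75 (buccal film):
  [0→1.5]: (0.0+213.0)/2 × 1.5 = 159.75
  [1.5→7.5]: (213.0+90.6)/2 × 6 = 910.8
  [7.5→10.5]: (90.6+48.7)/2 × 3 = 208.95
  [10.5→10.75]: (48.7+46.3)/2 × 0.25 = 11.875
  [10.75→16.75]: (46.3+13.3)/2 × 6 = 178.8
  [16.75→20.75]: (13.3+5.8)/2 × 4 = 38.2
  Sum = 1508.375 µg/L·h
F = (AUC_ev/D_ev)/(AUC_iv/D_iv) = (1508.375/10)/(4070/10) = 150.8375/407 = 0.3706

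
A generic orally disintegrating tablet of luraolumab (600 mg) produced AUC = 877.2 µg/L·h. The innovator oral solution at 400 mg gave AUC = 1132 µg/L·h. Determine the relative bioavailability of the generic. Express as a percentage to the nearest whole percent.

F_rel = (AUC_test/D_test) / (AUC_ref/D_ref)
      = (877.2/600) / (1132/400)
      = 1.462 / 2.83 = 0.5166 = 51.66%

F_rel = 52%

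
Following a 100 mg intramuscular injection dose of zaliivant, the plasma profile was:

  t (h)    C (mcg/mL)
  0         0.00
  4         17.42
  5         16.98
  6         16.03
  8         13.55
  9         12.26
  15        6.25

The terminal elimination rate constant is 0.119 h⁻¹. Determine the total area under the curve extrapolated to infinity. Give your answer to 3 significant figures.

AUC = 219 mcg/mL·h

Trapezoidal AUC_0→15:
  [0→4]: (0.00+17.42)/2 × 4 = 34.84
  [4→5]: (17.42+16.98)/2 × 1 = 17.2
  [5→6]: (16.98+16.03)/2 × 1 = 16.505
  [6→8]: (16.03+13.55)/2 × 2 = 29.58
  [8→9]: (13.55+12.26)/2 × 1 = 12.905
  [9→15]: (12.26+6.25)/2 × 6 = 55.53
  Sum = 166.56 mcg/mL·h
Extrapolated tail: C_last / k_e = 6.25 / 0.119 = 52.521
AUC_0→∞ = 166.56 + 52.521 = 219.081 mcg/mL·h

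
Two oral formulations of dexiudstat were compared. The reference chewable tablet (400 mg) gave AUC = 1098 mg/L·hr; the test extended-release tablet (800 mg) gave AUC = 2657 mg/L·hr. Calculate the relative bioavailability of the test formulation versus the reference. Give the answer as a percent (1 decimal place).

F_rel = (AUC_test/D_test) / (AUC_ref/D_ref)
      = (2657/800) / (1098/400)
      = 3.32125 / 2.745 = 1.2099 = 120.99%

F_rel = 121.0%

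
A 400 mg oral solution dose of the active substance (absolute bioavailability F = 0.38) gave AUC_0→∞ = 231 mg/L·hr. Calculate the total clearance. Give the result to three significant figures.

CL = F × Dose / AUC_0→∞
   = 0.38 × 400 / 231 = 0.658009 L/hr

CL = 0.658 L/hr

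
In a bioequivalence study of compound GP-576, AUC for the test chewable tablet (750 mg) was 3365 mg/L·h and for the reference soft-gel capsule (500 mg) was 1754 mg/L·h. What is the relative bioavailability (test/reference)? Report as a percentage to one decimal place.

F_rel = 127.9%

F_rel = (AUC_test/D_test) / (AUC_ref/D_ref)
      = (3365/750) / (1754/500)
      = 4.48667 / 3.508 = 1.2790 = 127.90%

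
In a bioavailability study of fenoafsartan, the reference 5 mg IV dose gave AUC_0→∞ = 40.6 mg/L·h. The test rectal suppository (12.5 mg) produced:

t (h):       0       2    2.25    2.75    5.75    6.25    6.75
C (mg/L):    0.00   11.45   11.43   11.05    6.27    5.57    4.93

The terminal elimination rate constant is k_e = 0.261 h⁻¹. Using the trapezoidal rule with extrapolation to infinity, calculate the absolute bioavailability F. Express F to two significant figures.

Trapezoidal AUC_0→6.75 (rectal suppository):
  [0→2]: (0.00+11.45)/2 × 2 = 11.45
  [2→2.25]: (11.45+11.43)/2 × 0.25 = 2.86
  [2.25→2.75]: (11.43+11.05)/2 × 0.5 = 5.62
  [2.75→5.75]: (11.05+6.27)/2 × 3 = 25.98
  [5.75→6.25]: (6.27+5.57)/2 × 0.5 = 2.96
  [6.25→6.75]: (5.57+4.93)/2 × 0.5 = 2.625
  Sum = 51.495 mg/L·h
Tail: C_last/k_e = 4.93/0.261 = 18.889
AUC_0→∞ (rectal suppository) = 51.495 + 18.889 = 70.384 mg/L·h
F = (AUC_ev/D_ev)/(AUC_iv/D_iv) = (70.384/12.5)/(40.6/5) = 5.63072/8.12 = 0.6934

F = 0.69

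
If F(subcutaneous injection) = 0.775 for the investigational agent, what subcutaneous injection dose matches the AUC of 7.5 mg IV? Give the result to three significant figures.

D_subcutaneous = 9.68 mg

For equal systemic exposure: F × D_ev = D_iv
D_ev = D_iv / F = 7.5 / 0.775 = 9.67742 mg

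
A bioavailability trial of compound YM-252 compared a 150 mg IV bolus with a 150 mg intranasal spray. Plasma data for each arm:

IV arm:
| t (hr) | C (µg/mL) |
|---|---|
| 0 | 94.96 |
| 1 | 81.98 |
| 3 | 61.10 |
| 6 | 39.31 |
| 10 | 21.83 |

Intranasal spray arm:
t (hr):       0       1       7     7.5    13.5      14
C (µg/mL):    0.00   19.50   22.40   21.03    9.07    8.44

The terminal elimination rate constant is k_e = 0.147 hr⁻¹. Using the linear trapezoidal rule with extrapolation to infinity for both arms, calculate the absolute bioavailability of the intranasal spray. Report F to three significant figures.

F = 0.457

Trapezoidal AUC_0→10 (IV):
  [0→1]: (94.96+81.98)/2 × 1 = 88.47
  [1→3]: (81.98+61.10)/2 × 2 = 143.08
  [3→6]: (61.10+39.31)/2 × 3 = 150.615
  [6→10]: (39.31+21.83)/2 × 4 = 122.28
  Sum = 504.445 µg/mL·hr
IV tail: 21.83/0.147 = 148.503; AUC_iv,0→∞ = 504.445 + 148.503 = 652.948 µg/mL·hr
Trapezoidal AUC_0→14 (intranasal spray):
  [0→1]: (0.00+19.50)/2 × 1 = 9.75
  [1→7]: (19.50+22.40)/2 × 6 = 125.7
  [7→7.5]: (22.40+21.03)/2 × 0.5 = 10.8575
  [7.5→13.5]: (21.03+9.07)/2 × 6 = 90.3
  [13.5→14]: (9.07+8.44)/2 × 0.5 = 4.3775
  Sum = 240.985 µg/mL·hr
intranasal spray tail: 8.44/0.147 = 57.415; AUC_ev,0→∞ = 240.985 + 57.415 = 298.4 µg/mL·hr
F = (AUC_ev/D_ev)/(AUC_iv/D_iv) = (298.4/150)/(652.948/150) = 1.98933/4.35299 = 0.4570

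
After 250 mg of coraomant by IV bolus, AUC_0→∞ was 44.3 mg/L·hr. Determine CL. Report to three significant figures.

CL = Dose_iv / AUC_0→∞
   = 250 / 44.3 = 5.64334 L/hr

CL = 5.64 L/hr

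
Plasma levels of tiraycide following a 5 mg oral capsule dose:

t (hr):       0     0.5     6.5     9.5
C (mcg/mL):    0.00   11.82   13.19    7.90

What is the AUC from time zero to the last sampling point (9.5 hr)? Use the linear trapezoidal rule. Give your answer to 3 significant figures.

AUC = 110 mcg/mL·hr

Trapezoidal AUC_0→9.5:
  [0→0.5]: (0.00+11.82)/2 × 0.5 = 2.955
  [0.5→6.5]: (11.82+13.19)/2 × 6 = 75.03
  [6.5→9.5]: (13.19+7.90)/2 × 3 = 31.635
  Sum = 109.62 mcg/mL·hr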